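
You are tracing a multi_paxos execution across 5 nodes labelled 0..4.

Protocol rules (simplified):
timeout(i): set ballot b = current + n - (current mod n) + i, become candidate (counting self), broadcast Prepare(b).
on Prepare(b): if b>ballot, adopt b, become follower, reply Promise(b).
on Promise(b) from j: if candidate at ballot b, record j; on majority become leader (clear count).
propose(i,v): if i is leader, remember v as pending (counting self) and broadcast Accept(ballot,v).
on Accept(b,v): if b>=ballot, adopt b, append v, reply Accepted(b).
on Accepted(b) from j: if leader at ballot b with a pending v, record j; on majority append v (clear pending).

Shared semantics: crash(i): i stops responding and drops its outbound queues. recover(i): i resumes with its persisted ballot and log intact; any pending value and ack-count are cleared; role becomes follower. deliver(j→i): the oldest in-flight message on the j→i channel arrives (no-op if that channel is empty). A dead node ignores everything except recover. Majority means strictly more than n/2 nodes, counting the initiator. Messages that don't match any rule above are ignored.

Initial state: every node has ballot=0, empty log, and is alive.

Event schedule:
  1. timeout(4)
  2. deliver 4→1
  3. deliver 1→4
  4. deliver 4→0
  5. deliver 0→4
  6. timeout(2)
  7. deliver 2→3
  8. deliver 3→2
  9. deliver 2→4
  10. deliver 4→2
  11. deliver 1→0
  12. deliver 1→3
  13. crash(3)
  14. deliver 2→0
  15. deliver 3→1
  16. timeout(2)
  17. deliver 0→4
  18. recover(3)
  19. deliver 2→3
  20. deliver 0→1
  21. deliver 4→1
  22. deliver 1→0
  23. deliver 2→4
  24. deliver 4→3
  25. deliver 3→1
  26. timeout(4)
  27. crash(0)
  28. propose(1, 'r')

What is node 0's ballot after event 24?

e1 timeout(4): 4[cand,b=9,-]
e2 deliver 4→1: 1[foll,b=9,-]
e3 deliver 1→4: ·
e4 deliver 4→0: 0[foll,b=9,-]
e5 deliver 0→4: 4[lead,b=9,-]
e6 timeout(2): 2[cand,b=7,-]
e7 deliver 2→3: 3[foll,b=7,-]
e8 deliver 3→2: ·
e9 deliver 2→4: ·
e10 deliver 4→2: 2[foll,b=9,-]
e11 deliver 1→0: ·
e12 deliver 1→3: ·
e13 crash(3): 3[✗foll,b=7,-]
e14 deliver 2→0: ·
e15 deliver 3→1: ·
e16 timeout(2): 2[cand,b=12,-]
e17 deliver 0→4: ·
e18 recover(3): 3[foll,b=7,-]
e19 deliver 2→3: 3[foll,b=12,-]
e20 deliver 0→1: ·
e21 deliver 4→1: ·
e22 deliver 1→0: ·
e23 deliver 2→4: ·
e24 deliver 4→3: ·

9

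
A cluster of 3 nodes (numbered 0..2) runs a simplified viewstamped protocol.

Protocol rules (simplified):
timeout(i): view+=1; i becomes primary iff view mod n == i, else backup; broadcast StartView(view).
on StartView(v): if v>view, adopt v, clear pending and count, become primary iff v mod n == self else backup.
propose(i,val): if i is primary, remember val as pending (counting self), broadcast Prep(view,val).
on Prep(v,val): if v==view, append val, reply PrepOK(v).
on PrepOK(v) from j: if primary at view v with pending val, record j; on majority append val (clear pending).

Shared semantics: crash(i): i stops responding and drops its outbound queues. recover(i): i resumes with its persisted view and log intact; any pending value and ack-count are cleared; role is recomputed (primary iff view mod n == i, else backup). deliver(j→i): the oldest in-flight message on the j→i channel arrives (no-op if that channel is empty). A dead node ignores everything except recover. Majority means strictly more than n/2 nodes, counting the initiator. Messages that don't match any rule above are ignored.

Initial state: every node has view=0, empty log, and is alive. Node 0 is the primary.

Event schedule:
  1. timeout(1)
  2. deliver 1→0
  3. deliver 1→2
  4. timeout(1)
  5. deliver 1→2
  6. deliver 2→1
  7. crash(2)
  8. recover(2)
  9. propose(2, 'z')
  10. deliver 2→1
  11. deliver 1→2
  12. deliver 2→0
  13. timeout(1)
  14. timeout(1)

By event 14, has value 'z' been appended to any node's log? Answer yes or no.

after 1 — timeout(1): n1:prim/v1/[-]
after 2 — deliver 1→0: n0:back/v1/[-]
after 3 — deliver 1→2: n2:back/v1/[-]
after 4 — timeout(1): n1:back/v2/[-]
after 5 — deliver 1→2: n2:prim/v2/[-]
after 6 — deliver 2→1: ·
after 7 — crash(2): n2:✗prim/v2/[-]
after 8 — recover(2): n2:prim/v2/[-]
after 9 — propose(2,'z'): ·
after 10 — deliver 2→1: n1:back/v2/[z]
after 11 — deliver 1→2: n2:prim/v2/[z]
after 12 — deliver 2→0: ·
after 13 — timeout(1): n1:back/v3/[z]
after 14 — timeout(1): n1:prim/v4/[z]

yes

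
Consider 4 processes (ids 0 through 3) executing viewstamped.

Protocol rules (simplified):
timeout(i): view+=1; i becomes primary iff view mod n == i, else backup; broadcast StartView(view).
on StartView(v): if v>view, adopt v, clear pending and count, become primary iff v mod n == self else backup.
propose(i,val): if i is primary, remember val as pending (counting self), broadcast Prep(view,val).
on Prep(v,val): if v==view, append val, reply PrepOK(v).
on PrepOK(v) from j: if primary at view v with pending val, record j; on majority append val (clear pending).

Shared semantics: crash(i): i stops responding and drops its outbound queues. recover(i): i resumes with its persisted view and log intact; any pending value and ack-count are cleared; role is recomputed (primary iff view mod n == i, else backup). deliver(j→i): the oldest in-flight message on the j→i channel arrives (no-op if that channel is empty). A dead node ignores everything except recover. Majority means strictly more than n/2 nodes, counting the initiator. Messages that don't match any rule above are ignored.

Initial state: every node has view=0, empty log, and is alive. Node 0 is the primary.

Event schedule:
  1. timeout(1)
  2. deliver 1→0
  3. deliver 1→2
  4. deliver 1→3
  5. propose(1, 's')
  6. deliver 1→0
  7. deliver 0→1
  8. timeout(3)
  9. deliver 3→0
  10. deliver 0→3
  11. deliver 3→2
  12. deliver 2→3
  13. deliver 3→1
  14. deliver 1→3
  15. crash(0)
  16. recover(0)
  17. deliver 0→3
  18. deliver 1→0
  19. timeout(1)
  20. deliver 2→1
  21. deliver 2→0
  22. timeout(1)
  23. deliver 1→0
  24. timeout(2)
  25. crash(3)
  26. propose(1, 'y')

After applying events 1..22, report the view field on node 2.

after 1 — timeout(1): n1:prim/v1/[-]
after 2 — deliver 1→0: n0:back/v1/[-]
after 3 — deliver 1→2: n2:back/v1/[-]
after 4 — deliver 1→3: n3:back/v1/[-]
after 5 — propose(1,'s'): ·
after 6 — deliver 1→0: n0:back/v1/[s]
after 7 — deliver 0→1: ·
after 8 — timeout(3): n3:back/v2/[-]
after 9 — deliver 3→0: n0:back/v2/[s]
after 10 — deliver 0→3: ·
after 11 — deliver 3→2: n2:prim/v2/[-]
after 12 — deliver 2→3: ·
after 13 — deliver 3→1: n1:back/v2/[-]
after 14 — deliver 1→3: ·
after 15 — crash(0): n0:✗back/v2/[s]
after 16 — recover(0): n0:back/v2/[s]
after 17 — deliver 0→3: ·
after 18 — deliver 1→0: ·
after 19 — timeout(1): n1:back/v3/[-]
after 20 — deliver 2→1: ·
after 21 — deliver 2→0: ·
after 22 — timeout(1): n1:back/v4/[-]

2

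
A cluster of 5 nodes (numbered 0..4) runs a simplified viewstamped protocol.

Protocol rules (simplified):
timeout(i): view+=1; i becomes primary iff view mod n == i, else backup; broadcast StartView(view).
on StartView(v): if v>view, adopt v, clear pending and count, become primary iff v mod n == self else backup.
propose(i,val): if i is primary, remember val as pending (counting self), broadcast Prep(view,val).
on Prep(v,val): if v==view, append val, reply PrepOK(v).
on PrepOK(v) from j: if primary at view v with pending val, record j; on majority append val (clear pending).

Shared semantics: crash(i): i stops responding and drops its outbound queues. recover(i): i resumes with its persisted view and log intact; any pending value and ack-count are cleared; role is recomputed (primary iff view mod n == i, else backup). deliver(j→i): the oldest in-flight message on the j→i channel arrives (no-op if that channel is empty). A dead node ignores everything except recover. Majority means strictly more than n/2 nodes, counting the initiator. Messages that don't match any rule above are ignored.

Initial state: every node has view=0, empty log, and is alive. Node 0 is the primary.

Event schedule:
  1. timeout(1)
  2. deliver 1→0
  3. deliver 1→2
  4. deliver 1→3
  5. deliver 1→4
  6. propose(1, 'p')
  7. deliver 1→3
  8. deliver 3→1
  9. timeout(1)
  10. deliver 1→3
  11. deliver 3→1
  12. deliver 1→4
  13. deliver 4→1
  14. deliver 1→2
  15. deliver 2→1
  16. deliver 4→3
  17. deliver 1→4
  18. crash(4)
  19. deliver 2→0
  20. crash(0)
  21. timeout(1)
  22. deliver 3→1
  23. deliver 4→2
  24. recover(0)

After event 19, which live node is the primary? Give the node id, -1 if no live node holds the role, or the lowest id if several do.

1. timeout(1):  <1:prim v1 ->
2. deliver 1→0:  <0:back v1 ->
3. deliver 1→2:  <2:back v1 ->
4. deliver 1→3:  <3:back v1 ->
5. deliver 1→4:  <4:back v1 ->
6. propose(1,'p'):  nop
7. deliver 1→3:  <3:back v1 p>
8. deliver 3→1:  nop
9. timeout(1):  <1:back v2 ->
10. deliver 1→3:  <3:back v2 p>
11. deliver 3→1:  nop
12. deliver 1→4:  <4:back v1 p>
13. deliver 4→1:  nop
14. deliver 1→2:  <2:back v1 p>
15. deliver 2→1:  nop
16. deliver 4→3:  nop
17. deliver 1→4:  <4:back v2 p>
18. crash(4):  <4:✗back v2 p>
19. deliver 2→0:  nop

-1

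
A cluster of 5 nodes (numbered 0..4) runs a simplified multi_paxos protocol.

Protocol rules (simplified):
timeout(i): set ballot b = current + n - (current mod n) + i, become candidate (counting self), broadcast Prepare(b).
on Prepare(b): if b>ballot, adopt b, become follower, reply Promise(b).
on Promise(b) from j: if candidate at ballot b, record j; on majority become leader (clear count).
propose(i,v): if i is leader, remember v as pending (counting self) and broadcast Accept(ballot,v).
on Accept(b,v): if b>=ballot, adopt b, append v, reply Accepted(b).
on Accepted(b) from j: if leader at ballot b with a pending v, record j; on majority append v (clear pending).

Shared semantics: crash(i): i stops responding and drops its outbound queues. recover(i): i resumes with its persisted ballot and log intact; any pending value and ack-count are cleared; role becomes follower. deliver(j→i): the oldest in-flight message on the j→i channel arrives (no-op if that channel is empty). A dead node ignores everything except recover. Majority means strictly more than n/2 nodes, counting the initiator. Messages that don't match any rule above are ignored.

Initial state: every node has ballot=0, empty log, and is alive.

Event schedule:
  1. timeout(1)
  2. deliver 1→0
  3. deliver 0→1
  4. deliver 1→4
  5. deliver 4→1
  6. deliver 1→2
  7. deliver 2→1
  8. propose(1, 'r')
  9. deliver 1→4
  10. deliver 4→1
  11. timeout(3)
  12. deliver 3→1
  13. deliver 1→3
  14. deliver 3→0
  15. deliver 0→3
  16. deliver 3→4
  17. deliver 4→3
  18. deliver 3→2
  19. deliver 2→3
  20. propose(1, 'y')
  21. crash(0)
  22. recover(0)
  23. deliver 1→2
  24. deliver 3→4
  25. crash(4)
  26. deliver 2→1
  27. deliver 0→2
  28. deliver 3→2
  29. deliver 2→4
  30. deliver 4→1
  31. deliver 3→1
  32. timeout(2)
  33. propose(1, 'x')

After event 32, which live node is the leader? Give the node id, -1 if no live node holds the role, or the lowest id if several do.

3

[1] timeout(1) → N1(cand b6 [-])
[2] deliver 1→0 → N0(foll b6 [-])
[3] deliver 0→1 → ∅
[4] deliver 1→4 → N4(foll b6 [-])
[5] deliver 4→1 → N1(lead b6 [-])
[6] deliver 1→2 → N2(foll b6 [-])
[7] deliver 2→1 → ∅
[8] propose(1,'r') → ∅
[9] deliver 1→4 → N4(foll b6 [r])
[10] deliver 4→1 → ∅
[11] timeout(3) → N3(cand b8 [-])
[12] deliver 3→1 → N1(foll b8 [-])
[13] deliver 1→3 → ∅
[14] deliver 3→0 → N0(foll b8 [-])
[15] deliver 0→3 → ∅
[16] deliver 3→4 → N4(foll b8 [r])
[17] deliver 4→3 → N3(lead b8 [-])
[18] deliver 3→2 → N2(foll b8 [-])
[19] deliver 2→3 → ∅
[20] propose(1,'y') → ∅
[21] crash(0) → N0(✗foll b8 [-])
[22] recover(0) → N0(foll b8 [-])
[23] deliver 1→2 → ∅
[24] deliver 3→4 → ∅
[25] crash(4) → N4(✗foll b8 [r])
[26] deliver 2→1 → ∅
[27] deliver 0→2 → ∅
[28] deliver 3→2 → ∅
[29] deliver 2→4 → ∅
[30] deliver 4→1 → ∅
[31] deliver 3→1 → ∅
[32] timeout(2) → N2(cand b12 [-])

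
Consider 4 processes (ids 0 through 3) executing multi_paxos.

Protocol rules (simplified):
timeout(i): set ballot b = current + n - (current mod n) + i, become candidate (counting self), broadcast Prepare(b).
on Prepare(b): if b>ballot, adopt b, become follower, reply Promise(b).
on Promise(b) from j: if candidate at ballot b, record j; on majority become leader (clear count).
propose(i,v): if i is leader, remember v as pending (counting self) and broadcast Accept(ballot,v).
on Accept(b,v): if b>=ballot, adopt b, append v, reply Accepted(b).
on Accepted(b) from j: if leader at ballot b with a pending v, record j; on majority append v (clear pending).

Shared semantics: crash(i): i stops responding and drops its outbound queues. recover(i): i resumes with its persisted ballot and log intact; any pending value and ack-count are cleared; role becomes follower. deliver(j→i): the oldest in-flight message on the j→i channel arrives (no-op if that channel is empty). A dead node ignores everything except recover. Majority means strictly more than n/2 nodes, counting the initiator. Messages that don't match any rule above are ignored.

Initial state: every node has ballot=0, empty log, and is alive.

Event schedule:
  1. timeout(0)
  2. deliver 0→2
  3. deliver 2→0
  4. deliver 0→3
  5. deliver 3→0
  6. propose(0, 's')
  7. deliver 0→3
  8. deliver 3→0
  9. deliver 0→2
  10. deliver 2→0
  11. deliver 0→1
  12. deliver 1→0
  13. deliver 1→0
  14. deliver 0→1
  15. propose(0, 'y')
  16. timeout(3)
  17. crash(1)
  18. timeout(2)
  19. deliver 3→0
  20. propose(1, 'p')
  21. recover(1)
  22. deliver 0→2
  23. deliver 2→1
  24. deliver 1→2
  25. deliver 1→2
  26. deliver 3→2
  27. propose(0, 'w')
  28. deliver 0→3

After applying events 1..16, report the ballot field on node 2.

4

1. timeout(0):  <0:cand b4 ->
2. deliver 0→2:  <2:foll b4 ->
3. deliver 2→0:  nop
4. deliver 0→3:  <3:foll b4 ->
5. deliver 3→0:  <0:lead b4 ->
6. propose(0,'s'):  nop
7. deliver 0→3:  <3:foll b4 s>
8. deliver 3→0:  nop
9. deliver 0→2:  <2:foll b4 s>
10. deliver 2→0:  <0:lead b4 s>
11. deliver 0→1:  <1:foll b4 ->
12. deliver 1→0:  nop
13. deliver 1→0:  nop
14. deliver 0→1:  <1:foll b4 s>
15. propose(0,'y'):  nop
16. timeout(3):  <3:cand b11 s>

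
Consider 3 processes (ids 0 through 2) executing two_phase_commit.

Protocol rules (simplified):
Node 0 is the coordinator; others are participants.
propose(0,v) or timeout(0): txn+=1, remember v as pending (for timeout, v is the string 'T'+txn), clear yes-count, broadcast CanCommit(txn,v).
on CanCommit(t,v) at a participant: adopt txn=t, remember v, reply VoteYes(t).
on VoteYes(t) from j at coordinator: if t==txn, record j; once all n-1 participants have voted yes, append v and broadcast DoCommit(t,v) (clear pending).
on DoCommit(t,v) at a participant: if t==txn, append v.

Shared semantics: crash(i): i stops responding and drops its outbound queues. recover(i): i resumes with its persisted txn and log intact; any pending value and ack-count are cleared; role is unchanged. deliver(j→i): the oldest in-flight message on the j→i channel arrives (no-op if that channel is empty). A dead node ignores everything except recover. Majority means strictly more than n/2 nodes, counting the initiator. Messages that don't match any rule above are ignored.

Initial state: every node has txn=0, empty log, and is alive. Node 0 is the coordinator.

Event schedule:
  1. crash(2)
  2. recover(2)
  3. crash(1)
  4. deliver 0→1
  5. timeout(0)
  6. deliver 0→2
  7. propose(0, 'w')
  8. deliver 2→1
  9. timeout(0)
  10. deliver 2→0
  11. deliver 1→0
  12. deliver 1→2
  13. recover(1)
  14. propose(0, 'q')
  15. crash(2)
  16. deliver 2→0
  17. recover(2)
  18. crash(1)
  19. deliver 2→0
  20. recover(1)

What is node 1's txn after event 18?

0

1. crash(2):  <2:✗part t0 ->
2. recover(2):  <2:part t0 ->
3. crash(1):  <1:✗part t0 ->
4. deliver 0→1:  nop
5. timeout(0):  <0:coor t1 ->
6. deliver 0→2:  <2:part t1 ->
7. propose(0,'w'):  <0:coor t2 ->
8. deliver 2→1:  nop
9. timeout(0):  <0:coor t3 ->
10. deliver 2→0:  nop
11. deliver 1→0:  nop
12. deliver 1→2:  nop
13. recover(1):  <1:part t0 ->
14. propose(0,'q'):  <0:coor t4 ->
15. crash(2):  <2:✗part t1 ->
16. deliver 2→0:  nop
17. recover(2):  <2:part t1 ->
18. crash(1):  <1:✗part t0 ->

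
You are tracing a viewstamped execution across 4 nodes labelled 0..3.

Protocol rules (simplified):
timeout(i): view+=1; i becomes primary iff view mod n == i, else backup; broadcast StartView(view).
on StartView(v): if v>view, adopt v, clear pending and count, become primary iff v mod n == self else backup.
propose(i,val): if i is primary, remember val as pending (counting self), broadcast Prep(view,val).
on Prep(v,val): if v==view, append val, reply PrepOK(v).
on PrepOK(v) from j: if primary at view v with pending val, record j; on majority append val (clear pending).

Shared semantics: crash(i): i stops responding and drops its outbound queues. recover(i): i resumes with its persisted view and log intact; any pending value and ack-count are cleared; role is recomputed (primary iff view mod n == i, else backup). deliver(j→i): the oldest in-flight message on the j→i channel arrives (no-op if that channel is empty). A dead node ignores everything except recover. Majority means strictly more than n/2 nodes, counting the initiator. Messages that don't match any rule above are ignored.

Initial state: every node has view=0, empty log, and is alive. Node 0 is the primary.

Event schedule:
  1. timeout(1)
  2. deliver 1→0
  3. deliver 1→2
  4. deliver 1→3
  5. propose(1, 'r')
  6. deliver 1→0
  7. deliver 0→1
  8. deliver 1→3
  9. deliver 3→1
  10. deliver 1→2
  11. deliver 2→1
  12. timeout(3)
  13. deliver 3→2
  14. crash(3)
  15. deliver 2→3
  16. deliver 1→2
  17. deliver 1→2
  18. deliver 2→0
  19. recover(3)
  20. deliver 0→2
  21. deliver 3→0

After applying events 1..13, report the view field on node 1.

[1] timeout(1) → N1(prim v1 [-])
[2] deliver 1→0 → N0(back v1 [-])
[3] deliver 1→2 → N2(back v1 [-])
[4] deliver 1→3 → N3(back v1 [-])
[5] propose(1,'r') → ∅
[6] deliver 1→0 → N0(back v1 [r])
[7] deliver 0→1 → ∅
[8] deliver 1→3 → N3(back v1 [r])
[9] deliver 3→1 → N1(prim v1 [r])
[10] deliver 1→2 → N2(back v1 [r])
[11] deliver 2→1 → ∅
[12] timeout(3) → N3(back v2 [r])
[13] deliver 3→2 → N2(prim v2 [r])

1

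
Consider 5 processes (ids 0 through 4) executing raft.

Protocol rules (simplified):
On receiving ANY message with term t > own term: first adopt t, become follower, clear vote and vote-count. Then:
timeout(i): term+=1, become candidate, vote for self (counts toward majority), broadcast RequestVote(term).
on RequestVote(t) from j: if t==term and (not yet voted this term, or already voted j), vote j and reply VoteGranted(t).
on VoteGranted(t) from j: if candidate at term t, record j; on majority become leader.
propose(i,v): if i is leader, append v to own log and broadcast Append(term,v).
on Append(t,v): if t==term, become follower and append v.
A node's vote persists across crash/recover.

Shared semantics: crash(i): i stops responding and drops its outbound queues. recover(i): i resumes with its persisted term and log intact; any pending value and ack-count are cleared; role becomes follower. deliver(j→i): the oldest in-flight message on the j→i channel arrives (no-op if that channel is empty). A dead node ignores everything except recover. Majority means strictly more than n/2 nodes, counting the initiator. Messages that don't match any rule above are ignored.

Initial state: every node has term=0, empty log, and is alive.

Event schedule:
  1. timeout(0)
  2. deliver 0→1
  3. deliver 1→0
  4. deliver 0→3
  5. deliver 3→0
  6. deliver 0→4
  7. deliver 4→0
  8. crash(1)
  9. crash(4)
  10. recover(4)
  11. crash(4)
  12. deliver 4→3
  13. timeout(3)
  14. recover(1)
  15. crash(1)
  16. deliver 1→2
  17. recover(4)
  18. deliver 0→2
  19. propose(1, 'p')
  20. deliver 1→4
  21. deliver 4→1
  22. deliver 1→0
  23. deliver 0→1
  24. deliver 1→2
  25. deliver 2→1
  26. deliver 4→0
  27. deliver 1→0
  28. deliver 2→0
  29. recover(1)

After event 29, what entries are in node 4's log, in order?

empty

[1] timeout(0) → N0(cand t1 [-])
[2] deliver 0→1 → N1(foll t1 [-])
[3] deliver 1→0 → ∅
[4] deliver 0→3 → N3(foll t1 [-])
[5] deliver 3→0 → N0(lead t1 [-])
[6] deliver 0→4 → N4(foll t1 [-])
[7] deliver 4→0 → ∅
[8] crash(1) → N1(✗foll t1 [-])
[9] crash(4) → N4(✗foll t1 [-])
[10] recover(4) → N4(foll t1 [-])
[11] crash(4) → N4(✗foll t1 [-])
[12] deliver 4→3 → ∅
[13] timeout(3) → N3(cand t2 [-])
[14] recover(1) → N1(foll t1 [-])
[15] crash(1) → N1(✗foll t1 [-])
[16] deliver 1→2 → ∅
[17] recover(4) → N4(foll t1 [-])
[18] deliver 0→2 → N2(foll t1 [-])
[19] propose(1,'p') → ∅
[20] deliver 1→4 → ∅
[21] deliver 4→1 → ∅
[22] deliver 1→0 → ∅
[23] deliver 0→1 → ∅
[24] deliver 1→2 → ∅
[25] deliver 2→1 → ∅
[26] deliver 4→0 → ∅
[27] deliver 1→0 → ∅
[28] deliver 2→0 → ∅
[29] recover(1) → N1(foll t1 [-])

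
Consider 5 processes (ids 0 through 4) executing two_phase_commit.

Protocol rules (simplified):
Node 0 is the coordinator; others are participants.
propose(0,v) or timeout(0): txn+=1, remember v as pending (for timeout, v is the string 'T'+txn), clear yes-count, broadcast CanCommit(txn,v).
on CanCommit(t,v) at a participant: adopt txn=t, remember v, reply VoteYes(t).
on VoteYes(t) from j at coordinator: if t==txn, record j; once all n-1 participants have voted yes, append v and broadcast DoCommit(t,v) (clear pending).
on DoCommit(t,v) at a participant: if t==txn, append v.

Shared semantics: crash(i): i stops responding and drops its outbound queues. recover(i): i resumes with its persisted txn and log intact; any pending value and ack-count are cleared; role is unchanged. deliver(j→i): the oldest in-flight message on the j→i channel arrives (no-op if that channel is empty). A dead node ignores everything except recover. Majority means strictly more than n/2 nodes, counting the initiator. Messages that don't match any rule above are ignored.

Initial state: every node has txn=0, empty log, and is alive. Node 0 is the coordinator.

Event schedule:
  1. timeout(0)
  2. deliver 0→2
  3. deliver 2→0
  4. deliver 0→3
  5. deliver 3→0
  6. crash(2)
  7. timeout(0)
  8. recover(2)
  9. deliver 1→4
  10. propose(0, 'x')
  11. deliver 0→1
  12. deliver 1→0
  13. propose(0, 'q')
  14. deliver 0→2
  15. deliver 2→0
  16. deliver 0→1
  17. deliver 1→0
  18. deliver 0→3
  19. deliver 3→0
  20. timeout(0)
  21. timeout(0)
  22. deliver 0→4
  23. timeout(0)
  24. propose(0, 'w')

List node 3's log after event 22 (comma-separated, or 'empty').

empty

[1] timeout(0) → N0(coor t1 [-])
[2] deliver 0→2 → N2(part t1 [-])
[3] deliver 2→0 → ∅
[4] deliver 0→3 → N3(part t1 [-])
[5] deliver 3→0 → ∅
[6] crash(2) → N2(✗part t1 [-])
[7] timeout(0) → N0(coor t2 [-])
[8] recover(2) → N2(part t1 [-])
[9] deliver 1→4 → ∅
[10] propose(0,'x') → N0(coor t3 [-])
[11] deliver 0→1 → N1(part t1 [-])
[12] deliver 1→0 → ∅
[13] propose(0,'q') → N0(coor t4 [-])
[14] deliver 0→2 → N2(part t2 [-])
[15] deliver 2→0 → ∅
[16] deliver 0→1 → N1(part t2 [-])
[17] deliver 1→0 → ∅
[18] deliver 0→3 → N3(part t2 [-])
[19] deliver 3→0 → ∅
[20] timeout(0) → N0(coor t5 [-])
[21] timeout(0) → N0(coor t6 [-])
[22] deliver 0→4 → N4(part t1 [-])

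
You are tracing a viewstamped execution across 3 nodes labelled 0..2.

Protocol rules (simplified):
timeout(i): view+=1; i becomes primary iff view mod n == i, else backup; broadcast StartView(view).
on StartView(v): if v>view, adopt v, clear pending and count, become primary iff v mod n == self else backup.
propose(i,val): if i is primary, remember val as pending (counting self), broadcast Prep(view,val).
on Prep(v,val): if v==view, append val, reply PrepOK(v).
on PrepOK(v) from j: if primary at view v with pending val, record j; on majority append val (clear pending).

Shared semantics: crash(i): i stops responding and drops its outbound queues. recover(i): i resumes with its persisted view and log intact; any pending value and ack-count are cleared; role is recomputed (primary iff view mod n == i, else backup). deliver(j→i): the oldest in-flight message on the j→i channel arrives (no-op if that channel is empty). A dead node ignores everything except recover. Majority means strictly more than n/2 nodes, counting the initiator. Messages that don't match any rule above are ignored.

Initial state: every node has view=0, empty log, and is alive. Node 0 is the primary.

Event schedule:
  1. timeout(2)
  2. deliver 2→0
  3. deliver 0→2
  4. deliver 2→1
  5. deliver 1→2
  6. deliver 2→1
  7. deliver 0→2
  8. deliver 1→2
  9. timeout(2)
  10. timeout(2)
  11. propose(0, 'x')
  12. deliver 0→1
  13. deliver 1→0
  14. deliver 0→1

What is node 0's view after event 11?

1

e1 timeout(2): 2[back,v=1,-]
e2 deliver 2→0: 0[back,v=1,-]
e3 deliver 0→2: ·
e4 deliver 2→1: 1[prim,v=1,-]
e5 deliver 1→2: ·
e6 deliver 2→1: ·
e7 deliver 0→2: ·
e8 deliver 1→2: ·
e9 timeout(2): 2[prim,v=2,-]
e10 timeout(2): 2[back,v=3,-]
e11 propose(0,'x'): ·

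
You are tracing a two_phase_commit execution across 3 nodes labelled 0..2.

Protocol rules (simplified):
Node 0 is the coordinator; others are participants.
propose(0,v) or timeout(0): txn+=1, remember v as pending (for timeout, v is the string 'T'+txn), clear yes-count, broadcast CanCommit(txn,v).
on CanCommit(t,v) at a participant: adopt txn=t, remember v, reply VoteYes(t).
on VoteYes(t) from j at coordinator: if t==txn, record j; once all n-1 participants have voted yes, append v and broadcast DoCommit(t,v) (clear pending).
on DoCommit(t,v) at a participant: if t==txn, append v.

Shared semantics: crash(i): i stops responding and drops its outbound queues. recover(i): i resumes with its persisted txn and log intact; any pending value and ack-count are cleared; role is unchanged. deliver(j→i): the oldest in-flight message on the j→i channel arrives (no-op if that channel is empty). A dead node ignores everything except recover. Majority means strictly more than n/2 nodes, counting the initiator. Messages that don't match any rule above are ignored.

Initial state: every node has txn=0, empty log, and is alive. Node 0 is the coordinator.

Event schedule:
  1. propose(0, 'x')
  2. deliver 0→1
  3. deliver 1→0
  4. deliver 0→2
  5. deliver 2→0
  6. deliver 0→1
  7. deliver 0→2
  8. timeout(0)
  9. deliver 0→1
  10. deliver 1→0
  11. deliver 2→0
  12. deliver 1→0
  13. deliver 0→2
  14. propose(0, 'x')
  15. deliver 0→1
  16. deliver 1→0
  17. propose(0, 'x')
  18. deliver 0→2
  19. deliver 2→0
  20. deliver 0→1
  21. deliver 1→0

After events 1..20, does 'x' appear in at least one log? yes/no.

[1] propose(0,'x') → N0(coor t1 [-])
[2] deliver 0→1 → N1(part t1 [-])
[3] deliver 1→0 → ∅
[4] deliver 0→2 → N2(part t1 [-])
[5] deliver 2→0 → N0(coor t1 [x])
[6] deliver 0→1 → N1(part t1 [x])
[7] deliver 0→2 → N2(part t1 [x])
[8] timeout(0) → N0(coor t2 [x])
[9] deliver 0→1 → N1(part t2 [x])
[10] deliver 1→0 → ∅
[11] deliver 2→0 → ∅
[12] deliver 1→0 → ∅
[13] deliver 0→2 → N2(part t2 [x])
[14] propose(0,'x') → N0(coor t3 [x])
[15] deliver 0→1 → N1(part t3 [x])
[16] deliver 1→0 → ∅
[17] propose(0,'x') → N0(coor t4 [x])
[18] deliver 0→2 → N2(part t3 [x])
[19] deliver 2→0 → ∅
[20] deliver 0→1 → N1(part t4 [x])

yes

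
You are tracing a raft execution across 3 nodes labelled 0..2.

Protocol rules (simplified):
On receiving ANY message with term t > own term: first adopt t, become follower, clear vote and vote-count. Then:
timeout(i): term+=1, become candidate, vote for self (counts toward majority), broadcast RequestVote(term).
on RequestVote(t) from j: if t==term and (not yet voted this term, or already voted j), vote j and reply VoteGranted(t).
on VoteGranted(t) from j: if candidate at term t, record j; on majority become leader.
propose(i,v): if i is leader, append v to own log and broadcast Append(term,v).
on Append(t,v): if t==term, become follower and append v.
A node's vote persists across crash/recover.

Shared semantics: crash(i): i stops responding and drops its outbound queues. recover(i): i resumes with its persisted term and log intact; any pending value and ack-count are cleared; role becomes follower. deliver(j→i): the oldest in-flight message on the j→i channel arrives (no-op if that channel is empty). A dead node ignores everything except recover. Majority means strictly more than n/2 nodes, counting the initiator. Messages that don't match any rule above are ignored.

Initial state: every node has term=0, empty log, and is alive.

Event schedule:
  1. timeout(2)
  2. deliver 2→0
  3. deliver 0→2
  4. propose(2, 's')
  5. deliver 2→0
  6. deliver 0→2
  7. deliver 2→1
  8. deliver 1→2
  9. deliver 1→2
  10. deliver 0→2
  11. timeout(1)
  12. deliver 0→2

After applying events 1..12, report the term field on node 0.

1

[1] timeout(2) → N2(cand t1 [-])
[2] deliver 2→0 → N0(foll t1 [-])
[3] deliver 0→2 → N2(lead t1 [-])
[4] propose(2,'s') → N2(lead t1 [s])
[5] deliver 2→0 → N0(foll t1 [s])
[6] deliver 0→2 → ∅
[7] deliver 2→1 → N1(foll t1 [-])
[8] deliver 1→2 → ∅
[9] deliver 1→2 → ∅
[10] deliver 0→2 → ∅
[11] timeout(1) → N1(cand t2 [-])
[12] deliver 0→2 → ∅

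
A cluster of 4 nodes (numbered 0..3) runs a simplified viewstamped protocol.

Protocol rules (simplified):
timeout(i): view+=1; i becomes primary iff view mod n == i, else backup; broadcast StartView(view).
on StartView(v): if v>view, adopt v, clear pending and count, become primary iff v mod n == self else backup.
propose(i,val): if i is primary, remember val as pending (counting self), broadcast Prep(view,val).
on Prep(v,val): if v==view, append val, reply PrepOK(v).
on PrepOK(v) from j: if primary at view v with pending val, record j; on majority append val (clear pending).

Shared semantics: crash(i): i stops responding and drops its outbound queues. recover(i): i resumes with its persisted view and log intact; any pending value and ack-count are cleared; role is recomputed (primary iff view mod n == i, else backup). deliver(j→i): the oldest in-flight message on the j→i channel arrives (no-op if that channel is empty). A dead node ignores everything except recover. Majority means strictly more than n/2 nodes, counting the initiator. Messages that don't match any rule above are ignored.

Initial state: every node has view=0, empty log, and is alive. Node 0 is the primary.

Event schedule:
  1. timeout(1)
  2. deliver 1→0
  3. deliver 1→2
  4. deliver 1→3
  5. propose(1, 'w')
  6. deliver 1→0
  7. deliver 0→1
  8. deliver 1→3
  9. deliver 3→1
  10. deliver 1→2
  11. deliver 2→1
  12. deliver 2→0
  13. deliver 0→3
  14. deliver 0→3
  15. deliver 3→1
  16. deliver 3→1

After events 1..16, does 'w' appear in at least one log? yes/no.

yes

1. timeout(1):  <1:prim v1 ->
2. deliver 1→0:  <0:back v1 ->
3. deliver 1→2:  <2:back v1 ->
4. deliver 1→3:  <3:back v1 ->
5. propose(1,'w'):  nop
6. deliver 1→0:  <0:back v1 w>
7. deliver 0→1:  nop
8. deliver 1→3:  <3:back v1 w>
9. deliver 3→1:  <1:prim v1 w>
10. deliver 1→2:  <2:back v1 w>
11. deliver 2→1:  nop
12. deliver 2→0:  nop
13. deliver 0→3:  nop
14. deliver 0→3:  nop
15. deliver 3→1:  nop
16. deliver 3→1:  nop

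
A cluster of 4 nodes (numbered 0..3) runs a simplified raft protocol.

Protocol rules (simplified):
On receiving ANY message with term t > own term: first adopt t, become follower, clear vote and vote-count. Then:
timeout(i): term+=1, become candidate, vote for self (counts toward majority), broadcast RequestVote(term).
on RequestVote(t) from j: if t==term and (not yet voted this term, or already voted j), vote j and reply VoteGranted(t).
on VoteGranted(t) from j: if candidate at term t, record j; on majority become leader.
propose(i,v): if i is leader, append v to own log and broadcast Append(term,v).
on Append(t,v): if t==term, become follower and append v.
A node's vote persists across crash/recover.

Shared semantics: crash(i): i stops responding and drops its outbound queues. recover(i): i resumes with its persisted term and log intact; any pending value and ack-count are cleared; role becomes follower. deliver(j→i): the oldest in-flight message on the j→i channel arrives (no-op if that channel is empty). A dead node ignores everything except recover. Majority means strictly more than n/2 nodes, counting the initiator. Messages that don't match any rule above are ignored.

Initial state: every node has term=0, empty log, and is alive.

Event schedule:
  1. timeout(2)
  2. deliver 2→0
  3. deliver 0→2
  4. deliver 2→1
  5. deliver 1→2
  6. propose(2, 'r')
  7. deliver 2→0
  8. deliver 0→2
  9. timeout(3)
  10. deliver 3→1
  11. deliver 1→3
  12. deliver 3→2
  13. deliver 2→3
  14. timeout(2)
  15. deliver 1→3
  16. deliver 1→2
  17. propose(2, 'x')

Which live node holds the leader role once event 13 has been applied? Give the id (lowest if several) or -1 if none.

e1 timeout(2): 2[cand,t=1,-]
e2 deliver 2→0: 0[foll,t=1,-]
e3 deliver 0→2: ·
e4 deliver 2→1: 1[foll,t=1,-]
e5 deliver 1→2: 2[lead,t=1,-]
e6 propose(2,'r'): 2[lead,t=1,r]
e7 deliver 2→0: 0[foll,t=1,r]
e8 deliver 0→2: ·
e9 timeout(3): 3[cand,t=1,-]
e10 deliver 3→1: ·
e11 deliver 1→3: ·
e12 deliver 3→2: ·
e13 deliver 2→3: ·

2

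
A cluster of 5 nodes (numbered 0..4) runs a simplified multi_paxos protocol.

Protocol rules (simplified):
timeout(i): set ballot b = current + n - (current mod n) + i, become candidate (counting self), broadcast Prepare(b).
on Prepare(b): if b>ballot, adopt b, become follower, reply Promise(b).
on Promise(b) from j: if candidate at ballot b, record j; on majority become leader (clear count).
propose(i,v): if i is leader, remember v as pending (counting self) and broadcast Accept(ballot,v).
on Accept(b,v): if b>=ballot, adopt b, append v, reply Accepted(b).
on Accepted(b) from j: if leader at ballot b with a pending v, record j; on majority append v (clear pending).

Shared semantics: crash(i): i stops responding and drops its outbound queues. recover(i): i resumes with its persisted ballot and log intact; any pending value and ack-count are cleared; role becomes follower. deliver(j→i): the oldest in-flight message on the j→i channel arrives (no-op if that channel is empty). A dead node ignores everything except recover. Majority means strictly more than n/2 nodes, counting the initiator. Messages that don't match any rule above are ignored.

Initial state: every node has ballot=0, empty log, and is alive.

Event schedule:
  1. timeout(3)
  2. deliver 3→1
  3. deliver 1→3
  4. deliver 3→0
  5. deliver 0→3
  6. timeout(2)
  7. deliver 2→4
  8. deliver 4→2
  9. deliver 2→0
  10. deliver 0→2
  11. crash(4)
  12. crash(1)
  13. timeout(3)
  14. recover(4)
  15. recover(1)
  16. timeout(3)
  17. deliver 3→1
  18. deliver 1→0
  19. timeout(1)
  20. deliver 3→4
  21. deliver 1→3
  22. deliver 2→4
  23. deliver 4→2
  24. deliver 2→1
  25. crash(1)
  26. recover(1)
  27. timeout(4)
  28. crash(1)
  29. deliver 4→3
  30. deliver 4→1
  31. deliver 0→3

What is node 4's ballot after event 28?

14

1. timeout(3):  <3:cand b8 ->
2. deliver 3→1:  <1:foll b8 ->
3. deliver 1→3:  nop
4. deliver 3→0:  <0:foll b8 ->
5. deliver 0→3:  <3:lead b8 ->
6. timeout(2):  <2:cand b7 ->
7. deliver 2→4:  <4:foll b7 ->
8. deliver 4→2:  nop
9. deliver 2→0:  nop
10. deliver 0→2:  nop
11. crash(4):  <4:✗foll b7 ->
12. crash(1):  <1:✗foll b8 ->
13. timeout(3):  <3:cand b13 ->
14. recover(4):  <4:foll b7 ->
15. recover(1):  <1:foll b8 ->
16. timeout(3):  <3:cand b18 ->
17. deliver 3→1:  <1:foll b13 ->
18. deliver 1→0:  nop
19. timeout(1):  <1:cand b16 ->
20. deliver 3→4:  <4:foll b8 ->
21. deliver 1→3:  nop
22. deliver 2→4:  nop
23. deliver 4→2:  nop
24. deliver 2→1:  nop
25. crash(1):  <1:✗cand b16 ->
26. recover(1):  <1:foll b16 ->
27. timeout(4):  <4:cand b14 ->
28. crash(1):  <1:✗foll b16 ->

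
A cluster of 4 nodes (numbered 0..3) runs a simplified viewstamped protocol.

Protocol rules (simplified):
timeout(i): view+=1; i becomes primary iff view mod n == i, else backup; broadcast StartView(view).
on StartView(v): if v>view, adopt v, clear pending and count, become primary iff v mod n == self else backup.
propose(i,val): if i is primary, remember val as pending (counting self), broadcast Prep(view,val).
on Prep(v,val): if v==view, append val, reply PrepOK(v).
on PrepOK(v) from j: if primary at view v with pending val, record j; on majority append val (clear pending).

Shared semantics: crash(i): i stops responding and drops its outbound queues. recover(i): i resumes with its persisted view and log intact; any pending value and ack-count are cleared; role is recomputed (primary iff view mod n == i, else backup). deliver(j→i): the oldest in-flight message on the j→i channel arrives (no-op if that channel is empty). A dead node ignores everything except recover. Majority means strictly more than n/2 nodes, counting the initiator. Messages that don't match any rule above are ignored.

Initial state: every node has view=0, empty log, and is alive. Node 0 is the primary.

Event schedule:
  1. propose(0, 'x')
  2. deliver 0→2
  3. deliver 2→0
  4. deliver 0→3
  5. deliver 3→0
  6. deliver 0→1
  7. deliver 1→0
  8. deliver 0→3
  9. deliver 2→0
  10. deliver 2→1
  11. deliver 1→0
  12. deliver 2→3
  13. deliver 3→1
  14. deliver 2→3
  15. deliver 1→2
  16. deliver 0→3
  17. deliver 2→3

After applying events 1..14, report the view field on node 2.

0

after 1 — propose(0,'x'): ·
after 2 — deliver 0→2: n2:back/v0/[x]
after 3 — deliver 2→0: ·
after 4 — deliver 0→3: n3:back/v0/[x]
after 5 — deliver 3→0: n0:prim/v0/[x]
after 6 — deliver 0→1: n1:back/v0/[x]
after 7 — deliver 1→0: ·
after 8 — deliver 0→3: ·
after 9 — deliver 2→0: ·
after 10 — deliver 2→1: ·
after 11 — deliver 1→0: ·
after 12 — deliver 2→3: ·
after 13 — deliver 3→1: ·
after 14 — deliver 2→3: ·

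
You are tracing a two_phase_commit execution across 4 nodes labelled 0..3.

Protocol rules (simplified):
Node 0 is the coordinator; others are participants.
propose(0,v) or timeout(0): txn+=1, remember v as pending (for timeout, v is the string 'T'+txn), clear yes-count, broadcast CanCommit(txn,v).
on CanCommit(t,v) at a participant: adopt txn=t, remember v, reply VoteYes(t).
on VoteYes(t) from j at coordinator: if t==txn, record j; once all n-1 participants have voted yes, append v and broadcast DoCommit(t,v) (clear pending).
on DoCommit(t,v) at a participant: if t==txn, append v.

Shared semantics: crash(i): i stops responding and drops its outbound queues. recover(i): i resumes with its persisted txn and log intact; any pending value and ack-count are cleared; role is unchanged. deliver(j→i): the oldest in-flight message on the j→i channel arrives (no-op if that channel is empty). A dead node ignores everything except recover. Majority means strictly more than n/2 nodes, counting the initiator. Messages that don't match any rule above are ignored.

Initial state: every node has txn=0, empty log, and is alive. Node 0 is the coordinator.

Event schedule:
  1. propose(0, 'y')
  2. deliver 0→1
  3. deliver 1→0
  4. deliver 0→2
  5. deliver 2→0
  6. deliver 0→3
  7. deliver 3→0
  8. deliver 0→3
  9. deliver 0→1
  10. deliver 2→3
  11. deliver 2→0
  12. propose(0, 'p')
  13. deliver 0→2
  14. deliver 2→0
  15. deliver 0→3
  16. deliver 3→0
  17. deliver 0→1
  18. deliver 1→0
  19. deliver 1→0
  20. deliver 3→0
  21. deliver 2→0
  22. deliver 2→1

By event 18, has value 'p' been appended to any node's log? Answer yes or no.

no

step 1 propose(0,'y'): 0={coor,t=1,log=-}
step 2 deliver 0→1: 1={part,t=1,log=-}
step 3 deliver 1→0: —
step 4 deliver 0→2: 2={part,t=1,log=-}
step 5 deliver 2→0: —
step 6 deliver 0→3: 3={part,t=1,log=-}
step 7 deliver 3→0: 0={coor,t=1,log=y}
step 8 deliver 0→3: 3={part,t=1,log=y}
step 9 deliver 0→1: 1={part,t=1,log=y}
step 10 deliver 2→3: —
step 11 deliver 2→0: —
step 12 propose(0,'p'): 0={coor,t=2,log=y}
step 13 deliver 0→2: 2={part,t=1,log=y}
step 14 deliver 2→0: —
step 15 deliver 0→3: 3={part,t=2,log=y}
step 16 deliver 3→0: —
step 17 deliver 0→1: 1={part,t=2,log=y}
step 18 deliver 1→0: —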